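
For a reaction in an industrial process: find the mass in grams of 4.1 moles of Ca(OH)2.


M(Ca(OH)2) = 74.1 g/mol
mass = n × M = 4.1 × 74.1 = 303.81 g

303.81 g


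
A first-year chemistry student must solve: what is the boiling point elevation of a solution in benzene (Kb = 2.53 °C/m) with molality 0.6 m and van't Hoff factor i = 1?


ΔTb = Kb × m × i
= 2.53 × 0.6 × 1
= 1.518 °C

1.518 °C


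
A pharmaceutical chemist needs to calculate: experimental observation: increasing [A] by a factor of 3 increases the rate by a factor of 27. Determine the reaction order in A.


rate ∝ [A]^n
3^n = 27 → n = 3
Order in A: 3

3


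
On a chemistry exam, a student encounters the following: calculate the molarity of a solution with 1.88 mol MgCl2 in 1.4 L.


M = n/V = 1.88/1.4 = 1.343 mol/L

1.343 M


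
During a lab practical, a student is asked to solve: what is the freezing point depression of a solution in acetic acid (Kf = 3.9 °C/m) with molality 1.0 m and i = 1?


ΔTf = Kf × m × i
= 3.9 × 1.0 × 1
= 3.9 °C

3.9 °C


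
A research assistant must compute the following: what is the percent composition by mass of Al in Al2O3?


M(Al2O3) = 2×26.98 + 3×16.0 = 101.96 g/mol
Mass of Al = 2 × 26.98 = 53.96 g/mol
% Al = 53.96/101.96 × 100 = 52.92%

52.92%


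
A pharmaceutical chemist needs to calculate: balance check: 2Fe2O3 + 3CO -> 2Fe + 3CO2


Equation: 2Fe2O3 + 3CO -> 2Fe + 3CO2
Check atoms: C: 3=3, Fe: 4≠2, O: 9≠6
Not balanced

No, not balanced


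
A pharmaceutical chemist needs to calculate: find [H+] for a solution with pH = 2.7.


[H+] = 10^(-pH) = 10^(-2.7)
= 2.0×10^-3 M

2.0×10^-3 M


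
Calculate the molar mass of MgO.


M(MgO) = 1×24.31 + 1×16.0
= 24.31 + 16.0
= 40.31 g/mol

40.31 g/mol


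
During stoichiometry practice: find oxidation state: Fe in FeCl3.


x + 3(-1) = 0, so x = +3
Oxidation number: +3

+3


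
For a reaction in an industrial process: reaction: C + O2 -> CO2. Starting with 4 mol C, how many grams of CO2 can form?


Mole ratio CO2:C = 1:1
n(CO2) = 4 × 1/1 = 4.000 mol
mass = 4.000 × 44.01 = 176.04 g

176.04 g


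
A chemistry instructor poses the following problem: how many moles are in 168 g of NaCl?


M(NaCl) = 58.44 g/mol
n = mass/M = 168/58.44 = 2.8747 mol

2.8747 mol


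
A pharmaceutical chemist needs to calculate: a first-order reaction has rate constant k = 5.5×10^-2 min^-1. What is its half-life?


t½ = ln2/k = 0.693147/(5.5×10^-2 min^-1)
= 12.60 min

12.60 min


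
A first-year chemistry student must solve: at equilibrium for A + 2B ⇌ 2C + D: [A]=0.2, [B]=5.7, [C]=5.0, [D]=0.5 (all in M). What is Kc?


Kc = [C]^2[D]/([A][B]^2)
= (5.0^2 × 0.5^1)/(0.2^1 × 5.7^2)
= 12.5/6.498
= 1.924

1.924


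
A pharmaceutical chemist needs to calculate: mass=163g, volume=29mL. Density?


ρ = mass/volume
= 163/29
= 5.621 g/mL

5.621 g/mL


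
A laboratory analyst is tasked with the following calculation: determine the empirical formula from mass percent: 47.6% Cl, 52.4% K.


Assume 100 g sample. Moles of each element:
  Cl: 47.6/35.45 = 1.343 mol
  K: 52.4/39.1 = 1.34 mol
Divide by smallest (1.34):
  Cl: 1.343/1.34 = 1.0
  K: 1.34/1.34 = 1.0
Empirical formula: KCl

KCl


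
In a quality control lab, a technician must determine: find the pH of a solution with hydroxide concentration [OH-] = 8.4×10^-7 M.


pOH = -log10([OH-]) = -log10(8.4×10^-7)
= 7 - log10(8.4) = 6.08
pH = 14 - pOH = 14 - 6.08 = 7.92

7.92


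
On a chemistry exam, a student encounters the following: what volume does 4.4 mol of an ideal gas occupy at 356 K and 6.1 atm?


PV = nRT  (R = 0.08206 L·atm/(mol·K))
V = nRT/P = 4.4×0.08206×356/6.1
= 21.072 L

21.072 L


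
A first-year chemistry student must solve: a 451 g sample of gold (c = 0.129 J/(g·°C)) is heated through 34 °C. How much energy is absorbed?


q = mcΔT = 451 × 0.129 × 34
= 1978.09 J

1978.09 J


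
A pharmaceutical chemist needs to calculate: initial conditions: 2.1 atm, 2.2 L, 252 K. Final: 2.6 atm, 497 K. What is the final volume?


P1V1/T1 = P2V2/T2
V2 = P1V1T2/(T1P2)
= 2.1×2.2×497/(252×2.6)
= 3.504 L

3.504 L


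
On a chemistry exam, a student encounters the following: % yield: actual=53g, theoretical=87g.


% yield = actual/theoretical × 100
= 53/87 × 100
= 60.92%

60.92%


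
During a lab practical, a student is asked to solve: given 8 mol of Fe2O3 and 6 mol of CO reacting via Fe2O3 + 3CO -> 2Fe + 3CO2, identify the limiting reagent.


Mole ratio available / coefficient:
  Fe2O3: 8/1 = 8.000
  CO: 6/3 = 2.000
Smaller ratio is limiting.

CO


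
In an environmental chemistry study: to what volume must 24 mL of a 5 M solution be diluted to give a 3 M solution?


C1V1 = C2V2
5 × 24 = 3 × V2
V2 = 120/3 = 40.0 mL

40.0 mL


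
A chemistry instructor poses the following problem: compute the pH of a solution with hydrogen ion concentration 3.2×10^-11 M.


pH = -log10([H+]) = -log10(3.2×10^-11)
= 11 - log10(3.2)
= 11 - 0.51
= 10.49

10.49


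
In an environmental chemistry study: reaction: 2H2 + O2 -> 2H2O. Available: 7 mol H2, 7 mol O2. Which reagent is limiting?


Mole ratio available / coefficient:
  H2: 7/2 = 3.500
  O2: 7/1 = 7.000
Smaller ratio is limiting.

H2


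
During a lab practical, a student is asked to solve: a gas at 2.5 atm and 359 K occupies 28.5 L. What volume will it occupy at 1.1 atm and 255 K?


P1V1/T1 = P2V2/T2
V2 = P1V1T2/(T1P2)
= 2.5×28.5×255/(359×1.1)
= 46.008 L

46.008 L


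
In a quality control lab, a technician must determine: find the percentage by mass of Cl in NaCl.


M(NaCl) = 1×22.99 + 1×35.45 = 58.44 g/mol
Mass of Cl = 1 × 35.45 = 35.45 g/mol
% Cl = 35.45/58.44 × 100 = 60.66%

60.66%


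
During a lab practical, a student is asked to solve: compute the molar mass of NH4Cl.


M(NH4Cl) = 1×14.01 + 4×1.008 + 1×35.45
= 14.01 + 4.03 + 35.45
= 53.49 g/mol

53.49 g/mol


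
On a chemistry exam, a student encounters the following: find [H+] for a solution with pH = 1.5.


[H+] = 10^(-pH) = 10^(-1.5)
= 3.16×10^-2 M

3.16×10^-2 M


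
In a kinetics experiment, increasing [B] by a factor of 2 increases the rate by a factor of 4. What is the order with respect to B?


rate ∝ [B]^n
2^n = 4 → n = 2
Order in B: 2

2


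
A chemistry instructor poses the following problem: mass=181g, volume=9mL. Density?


ρ = mass/volume
= 181/9
= 20.111 g/mL

20.111 g/mL


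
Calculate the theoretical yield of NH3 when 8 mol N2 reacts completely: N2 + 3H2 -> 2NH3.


Mole ratio NH3:N2 = 2:1
n(NH3) = 8 × 2/1 = 16.000 mol
mass = 16.000 × 17.03 = 272.48 g

272.48 g


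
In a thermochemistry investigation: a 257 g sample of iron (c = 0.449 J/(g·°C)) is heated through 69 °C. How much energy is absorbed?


q = mcΔT = 257 × 0.449 × 69
= 7962.12 J

7962.12 J


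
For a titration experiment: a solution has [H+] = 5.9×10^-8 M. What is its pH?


pH = -log10([H+]) = -log10(5.9×10^-8)
= 8 - log10(5.9)
= 8 - 0.77
= 7.23

7.23


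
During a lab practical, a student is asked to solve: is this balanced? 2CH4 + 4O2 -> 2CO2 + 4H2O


Equation: 2CH4 + 4O2 -> 2CO2 + 4H2O
Check atoms: C: 2=2, H: 8=8, O: 8=8
Balanced

Yes, balanced


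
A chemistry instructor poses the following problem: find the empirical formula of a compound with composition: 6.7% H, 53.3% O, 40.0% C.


Assume 100 g sample. Moles of each element:
  H: 6.7/1.008 = 6.647 mol
  O: 53.3/16.0 = 3.331 mol
  C: 40.0/12.01 = 3.331 mol
Divide by smallest (3.331):
  H: 6.647/3.331 = 2.0
  O: 3.331/3.331 = 1.0
  C: 3.331/3.331 = 1.0
Empirical formula: CH2O

CH2O


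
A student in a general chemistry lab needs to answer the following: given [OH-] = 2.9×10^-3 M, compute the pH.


pOH = -log10([OH-]) = -log10(2.9×10^-3)
= 3 - log10(2.9) = 2.54
pH = 14 - pOH = 14 - 2.54 = 11.46

11.46


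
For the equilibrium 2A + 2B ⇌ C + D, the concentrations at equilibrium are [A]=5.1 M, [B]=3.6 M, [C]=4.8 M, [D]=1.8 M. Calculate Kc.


Kc = [C][D]/([A]^2[B]^2)
= (4.8^1 × 1.8^1)/(5.1^2 × 3.6^2)
= 8.64/337.0896
= 0.02563

0.02563


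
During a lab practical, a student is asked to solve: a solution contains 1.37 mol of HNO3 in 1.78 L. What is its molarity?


M = n/V = 1.37/1.78 = 0.770 mol/L

0.770 M


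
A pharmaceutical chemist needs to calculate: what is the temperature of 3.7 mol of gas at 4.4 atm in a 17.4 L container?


PV = nRT  (R = 0.08206 L·atm/(mol·K))
T = PV/(nR) = 4.4×17.4/(3.7×0.08206)
= 76.56/0.303622
= 252.16 K

252.16 K


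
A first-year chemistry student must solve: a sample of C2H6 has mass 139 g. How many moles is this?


M(C2H6) = 30.07 g/mol
n = mass/M = 139/30.07 = 4.6225 mol

4.6225 mol


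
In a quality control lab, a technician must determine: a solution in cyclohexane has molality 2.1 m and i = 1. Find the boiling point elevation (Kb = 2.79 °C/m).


ΔTb = Kb × m × i
= 2.79 × 2.1 × 1
= 5.859 °C

5.859 °C


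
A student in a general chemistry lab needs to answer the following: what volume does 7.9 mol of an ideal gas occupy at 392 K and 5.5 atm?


PV = nRT  (R = 0.08206 L·atm/(mol·K))
V = nRT/P = 7.9×0.08206×392/5.5
= 46.204 L

46.204 L


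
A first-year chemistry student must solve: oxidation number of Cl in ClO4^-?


x + 4(-2) = -1, so x = +7
Oxidation number: +7

+7


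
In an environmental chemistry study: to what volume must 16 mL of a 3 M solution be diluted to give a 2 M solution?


C1V1 = C2V2
3 × 16 = 2 × V2
V2 = 48/2 = 24.0 mL

24.0 mL


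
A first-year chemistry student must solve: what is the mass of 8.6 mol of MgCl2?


M(MgCl2) = 95.21 g/mol
mass = n × M = 8.6 × 95.21 = 818.81 g

818.81 g


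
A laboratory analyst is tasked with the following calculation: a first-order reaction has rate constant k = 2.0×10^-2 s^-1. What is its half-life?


t½ = ln2/k = 0.693147/(2.0×10^-2 s^-1)
= 34.66 s

34.66 s


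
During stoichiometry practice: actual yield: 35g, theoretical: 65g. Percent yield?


% yield = actual/theoretical × 100
= 35/65 × 100
= 53.85%

53.85%


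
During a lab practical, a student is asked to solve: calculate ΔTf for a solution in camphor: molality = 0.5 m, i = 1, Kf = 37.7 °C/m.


ΔTf = Kf × m × i
= 37.7 × 0.5 × 1
= 18.85 °C

18.85 °C


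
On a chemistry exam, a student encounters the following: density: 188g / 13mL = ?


ρ = mass/volume
= 188/13
= 14.462 g/mL

14.462 g/mL


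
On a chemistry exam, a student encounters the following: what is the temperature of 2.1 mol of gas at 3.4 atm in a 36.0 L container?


PV = nRT  (R = 0.08206 L·atm/(mol·K))
T = PV/(nR) = 3.4×36.0/(2.1×0.08206)
= 122.40/0.172326
= 710.28 K

710.28 K


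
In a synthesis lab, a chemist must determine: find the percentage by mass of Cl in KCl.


M(KCl) = 1×39.1 + 1×35.45 = 74.55 g/mol
Mass of Cl = 1 × 35.45 = 35.45 g/mol
% Cl = 35.45/74.55 × 100 = 47.55%

47.55%


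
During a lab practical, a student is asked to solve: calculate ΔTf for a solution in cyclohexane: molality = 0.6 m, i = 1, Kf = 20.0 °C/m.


ΔTf = Kf × m × i
= 20.0 × 0.6 × 1
= 12.0 °C

12.0 °C


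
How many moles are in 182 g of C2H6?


M(C2H6) = 30.07 g/mol
n = mass/M = 182/30.07 = 6.0525 mol

6.0525 mol


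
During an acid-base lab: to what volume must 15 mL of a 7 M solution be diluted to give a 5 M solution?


C1V1 = C2V2
7 × 15 = 5 × V2
V2 = 105/5 = 21.0 mL

21.0 mL


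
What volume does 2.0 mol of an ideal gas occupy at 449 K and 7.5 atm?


PV = nRT  (R = 0.08206 L·atm/(mol·K))
V = nRT/P = 2.0×0.08206×449/7.5
= 9.825 L

9.825 L


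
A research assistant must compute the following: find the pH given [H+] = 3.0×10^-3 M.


pH = -log10([H+]) = -log10(3.0×10^-3)
= 3 - log10(3.0)
= 3 - 0.48
= 2.52

2.52


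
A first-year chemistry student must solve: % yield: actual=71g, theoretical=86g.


% yield = actual/theoretical × 100
= 71/86 × 100
= 82.56%

82.56%


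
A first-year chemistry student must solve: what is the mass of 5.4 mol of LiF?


M(LiF) = 25.94 g/mol
mass = n × M = 5.4 × 25.94 = 140.08 g

140.08 g


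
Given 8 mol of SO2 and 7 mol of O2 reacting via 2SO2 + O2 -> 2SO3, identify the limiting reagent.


Mole ratio available / coefficient:
  SO2: 8/2 = 4.000
  O2: 7/1 = 7.000
Smaller ratio is limiting.

SO2


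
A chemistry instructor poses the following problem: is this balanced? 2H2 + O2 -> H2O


Equation: 2H2 + O2 -> H2O
Check atoms: H: 4≠2, O: 2≠1
Not balanced

No, not balanced


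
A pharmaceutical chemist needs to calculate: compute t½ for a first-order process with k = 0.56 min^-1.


t½ = ln2/k = 0.693147/(0.56 min^-1)
= 1.238 min

1.238 min


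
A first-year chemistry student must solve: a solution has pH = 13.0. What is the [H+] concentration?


[H+] = 10^(-pH) = 10^(-13.0)
= 1.0×10^-13 M

1.0×10^-13 M


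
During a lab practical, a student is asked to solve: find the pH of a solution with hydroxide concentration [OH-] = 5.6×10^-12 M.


pOH = -log10([OH-]) = -log10(5.6×10^-12)
= 12 - log10(5.6) = 11.25
pH = 14 - pOH = 14 - 11.25 = 2.75

2.75


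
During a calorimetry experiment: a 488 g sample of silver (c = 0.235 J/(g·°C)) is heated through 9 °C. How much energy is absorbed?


q = mcΔT = 488 × 0.235 × 9
= 1032.12 J

1032.12 J


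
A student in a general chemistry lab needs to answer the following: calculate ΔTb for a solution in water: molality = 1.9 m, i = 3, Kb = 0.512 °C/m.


ΔTb = Kb × m × i
= 0.512 × 1.9 × 3
= 2.9184 °C

2.9184 °C


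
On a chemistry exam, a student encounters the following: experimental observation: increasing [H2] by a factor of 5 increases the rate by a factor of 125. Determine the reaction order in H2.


rate ∝ [H2]^n
5^n = 125 → n = 3
Order in H2: 3

3


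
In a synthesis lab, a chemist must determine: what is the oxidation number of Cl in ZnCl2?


halide: -1
Oxidation number: -1

-1


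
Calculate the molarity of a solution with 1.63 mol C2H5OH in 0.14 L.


M = n/V = 1.63/0.14 = 11.643 mol/L

11.643 M


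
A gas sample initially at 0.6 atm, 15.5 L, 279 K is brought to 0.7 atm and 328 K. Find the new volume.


P1V1/T1 = P2V2/T2
V2 = P1V1T2/(T1P2)
= 0.6×15.5×328/(279×0.7)
= 15.619 L

15.619 L


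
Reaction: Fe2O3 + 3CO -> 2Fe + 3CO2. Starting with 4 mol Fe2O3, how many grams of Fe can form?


Mole ratio Fe:Fe2O3 = 2:1
n(Fe) = 4 × 2/1 = 8.000 mol
mass = 8.000 × 55.85 = 446.8 g

446.8 g


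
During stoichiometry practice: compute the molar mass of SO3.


M(SO3) = 1×32.07 + 3×16.0
= 32.07 + 48.0
= 80.07 g/mol

80.07 g/mol


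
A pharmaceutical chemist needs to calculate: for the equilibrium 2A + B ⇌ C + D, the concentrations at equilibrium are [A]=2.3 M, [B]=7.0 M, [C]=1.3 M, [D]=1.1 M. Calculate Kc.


Kc = [C][D]/([A]^2[B])
= (1.3^1 × 1.1^1)/(2.3^2 × 7.0^1)
= 1.43/37.03
= 0.03862

0.03862


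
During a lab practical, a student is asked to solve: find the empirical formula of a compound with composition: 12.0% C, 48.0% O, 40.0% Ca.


Assume 100 g sample. Moles of each element:
  C: 12.0/12.01 = 0.999 mol
  O: 48.0/16.0 = 3.0 mol
  Ca: 40.0/40.08 = 0.998 mol
Divide by smallest (0.998):
  C: 0.999/0.998 = 1.0
  O: 3.0/0.998 = 3.01
  Ca: 0.998/0.998 = 1.0
Empirical formula: CaCO3

CaCO3


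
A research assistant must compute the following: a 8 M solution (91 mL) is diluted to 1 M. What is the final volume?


C1V1 = C2V2
8 × 91 = 1 × V2
V2 = 728/1 = 728.0 mL

728.0 mL


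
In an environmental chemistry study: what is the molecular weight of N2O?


M(N2O) = 2×14.01 + 1×16.0
= 28.02 + 16.0
= 44.02 g/mol

44.02 g/mol


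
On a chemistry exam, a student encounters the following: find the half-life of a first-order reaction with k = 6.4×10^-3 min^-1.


t½ = ln2/k = 0.693147/(6.4×10^-3 min^-1)
= 108.3 min

108.3 min


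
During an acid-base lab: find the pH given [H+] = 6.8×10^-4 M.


pH = -log10([H+]) = -log10(6.8×10^-4)
= 4 - log10(6.8)
= 4 - 0.83
= 3.17

3.17


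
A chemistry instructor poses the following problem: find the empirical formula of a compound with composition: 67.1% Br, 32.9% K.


Assume 100 g sample. Moles of each element:
  Br: 67.1/79.9 = 0.84 mol
  K: 32.9/39.1 = 0.841 mol
Divide by smallest (0.84):
  Br: 0.84/0.84 = 1.0
  K: 0.841/0.84 = 1.0
Empirical formula: KBr

KBr


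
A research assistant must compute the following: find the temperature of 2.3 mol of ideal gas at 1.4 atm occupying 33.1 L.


PV = nRT  (R = 0.08206 L·atm/(mol·K))
T = PV/(nR) = 1.4×33.1/(2.3×0.08206)
= 46.34/0.188738
= 245.53 K

245.53 K


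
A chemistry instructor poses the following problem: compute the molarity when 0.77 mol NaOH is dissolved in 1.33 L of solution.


M = n/V = 0.77/1.33 = 0.579 mol/L

0.579 M


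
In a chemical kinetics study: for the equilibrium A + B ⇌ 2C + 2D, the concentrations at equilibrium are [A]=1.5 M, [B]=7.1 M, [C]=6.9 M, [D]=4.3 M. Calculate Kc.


Kc = [C]^2[D]^2/([A][B])
= (6.9^2 × 4.3^2)/(1.5^1 × 7.1^1)
= 880.3089/10.65
= 82.66

82.66


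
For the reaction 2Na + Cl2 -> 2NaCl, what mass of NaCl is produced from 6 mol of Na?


Mole ratio NaCl:Na = 2:2
n(NaCl) = 6 × 2/2 = 6.000 mol
mass = 6.000 × 58.44 = 350.64 g

350.64 g


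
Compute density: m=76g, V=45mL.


ρ = mass/volume
= 76/45
= 1.689 g/mL

1.689 g/mL


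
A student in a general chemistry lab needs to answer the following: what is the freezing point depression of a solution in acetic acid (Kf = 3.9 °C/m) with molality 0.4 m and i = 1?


ΔTf = Kf × m × i
= 3.9 × 0.4 × 1
= 1.56 °C

1.56 °C


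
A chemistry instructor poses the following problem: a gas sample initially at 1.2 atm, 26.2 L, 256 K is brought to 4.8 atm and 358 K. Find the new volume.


P1V1/T1 = P2V2/T2
V2 = P1V1T2/(T1P2)
= 1.2×26.2×358/(256×4.8)
= 9.16 L

9.16 L


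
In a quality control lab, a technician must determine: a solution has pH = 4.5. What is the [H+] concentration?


[H+] = 10^(-pH) = 10^(-4.5)
= 3.16×10^-5 M

3.16×10^-5 M


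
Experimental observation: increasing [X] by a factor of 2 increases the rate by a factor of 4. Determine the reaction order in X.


rate ∝ [X]^n
2^n = 4 → n = 2
Order in X: 2

2


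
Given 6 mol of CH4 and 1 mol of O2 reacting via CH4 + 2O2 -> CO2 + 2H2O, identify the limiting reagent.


Mole ratio available / coefficient:
  CH4: 6/1 = 6.000
  O2: 1/2 = 0.500
Smaller ratio is limiting.

O2


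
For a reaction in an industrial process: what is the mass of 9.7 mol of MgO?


M(MgO) = 40.31 g/mol
mass = n × M = 9.7 × 40.31 = 391.01 g

391.01 g


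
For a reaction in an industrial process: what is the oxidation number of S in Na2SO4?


2(+1) + x + 4(-2) = 0, so x = +6
Oxidation number: +6

+6


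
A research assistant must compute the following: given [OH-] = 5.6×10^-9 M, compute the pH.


pOH = -log10([OH-]) = -log10(5.6×10^-9)
= 9 - log10(5.6) = 8.25
pH = 14 - pOH = 14 - 8.25 = 5.75

5.75


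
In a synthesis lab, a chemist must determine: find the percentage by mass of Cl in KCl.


M(KCl) = 1×39.1 + 1×35.45 = 74.55 g/mol
Mass of Cl = 1 × 35.45 = 35.45 g/mol
% Cl = 35.45/74.55 × 100 = 47.55%

47.55%


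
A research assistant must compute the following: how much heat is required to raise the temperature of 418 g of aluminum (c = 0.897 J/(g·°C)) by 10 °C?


q = mcΔT = 418 × 0.897 × 10
= 3749.46 J

3749.46 J


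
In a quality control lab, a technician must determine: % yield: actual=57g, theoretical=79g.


% yield = actual/theoretical × 100
= 57/79 × 100
= 72.15%

72.15%


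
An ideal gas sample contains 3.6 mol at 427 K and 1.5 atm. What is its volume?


PV = nRT  (R = 0.08206 L·atm/(mol·K))
V = nRT/P = 3.6×0.08206×427/1.5
= 84.095 L

84.095 L


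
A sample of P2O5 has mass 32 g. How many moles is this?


M(P2O5) = 141.94 g/mol
n = mass/M = 32/141.94 = 0.2254 mol

0.2254 mol


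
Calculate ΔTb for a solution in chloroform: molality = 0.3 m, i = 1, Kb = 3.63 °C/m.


ΔTb = Kb × m × i
= 3.63 × 0.3 × 1
= 1.089 °C

1.089 °C


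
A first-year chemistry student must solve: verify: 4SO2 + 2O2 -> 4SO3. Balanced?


Equation: 4SO2 + 2O2 -> 4SO3
Check atoms: O: 12=12, S: 4=4
Balanced

Yes, balanced


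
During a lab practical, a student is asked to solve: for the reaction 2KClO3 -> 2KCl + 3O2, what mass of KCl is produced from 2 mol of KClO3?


Mole ratio KCl:KClO3 = 2:2
n(KCl) = 2 × 2/2 = 2.000 mol
mass = 2.000 × 74.55 = 149.1 g

149.1 g


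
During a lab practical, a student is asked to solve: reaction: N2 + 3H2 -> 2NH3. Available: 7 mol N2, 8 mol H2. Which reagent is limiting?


Mole ratio available / coefficient:
  N2: 7/1 = 7.000
  H2: 8/3 = 2.667
Smaller ratio is limiting.

H2


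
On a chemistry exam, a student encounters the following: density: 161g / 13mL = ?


ρ = mass/volume
= 161/13
= 12.385 g/mL

12.385 g/mL


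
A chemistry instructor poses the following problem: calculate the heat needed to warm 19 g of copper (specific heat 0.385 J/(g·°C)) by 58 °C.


q = mcΔT = 19 × 0.385 × 58
= 424.27 J

424.27 J


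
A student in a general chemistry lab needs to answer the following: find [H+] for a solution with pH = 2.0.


[H+] = 10^(-pH) = 10^(-2.0)
= 1.0×10^-2 M

1.0×10^-2 M


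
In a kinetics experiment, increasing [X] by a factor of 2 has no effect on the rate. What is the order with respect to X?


rate ∝ [X]^n
rate ∝ [X]^0
Order in X: 0

0


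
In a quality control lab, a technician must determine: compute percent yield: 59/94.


% yield = actual/theoretical × 100
= 59/94 × 100
= 62.77%

62.77%


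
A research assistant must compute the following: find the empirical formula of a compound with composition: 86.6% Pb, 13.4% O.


Assume 100 g sample. Moles of each element:
  Pb: 86.6/207.2 = 0.418 mol
  O: 13.4/16.0 = 0.838 mol
Divide by smallest (0.418):
  Pb: 0.418/0.418 = 1.0
  O: 0.838/0.418 = 2.0
Empirical formula: PbO2

PbO2


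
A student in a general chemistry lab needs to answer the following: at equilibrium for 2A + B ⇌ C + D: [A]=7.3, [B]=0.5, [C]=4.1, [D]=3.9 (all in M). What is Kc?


Kc = [C][D]/([A]^2[B])
= (4.1^1 × 3.9^1)/(7.3^2 × 0.5^1)
= 15.99/26.645
= 0.6001

0.6001


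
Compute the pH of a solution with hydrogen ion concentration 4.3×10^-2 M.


pH = -log10([H+]) = -log10(4.3×10^-2)
= 2 - log10(4.3)
= 2 - 0.63
= 1.37

1.37


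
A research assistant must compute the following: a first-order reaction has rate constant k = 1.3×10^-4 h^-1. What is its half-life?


t½ = ln2/k = 0.693147/(1.3×10^-4 h^-1)
= 5332 h

5332 h


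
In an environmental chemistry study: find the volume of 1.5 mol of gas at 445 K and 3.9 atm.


PV = nRT  (R = 0.08206 L·atm/(mol·K))
V = nRT/P = 1.5×0.08206×445/3.9
= 14.045 L

14.045 L


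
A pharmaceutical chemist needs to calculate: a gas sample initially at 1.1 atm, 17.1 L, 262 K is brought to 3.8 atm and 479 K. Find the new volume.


P1V1/T1 = P2V2/T2
V2 = P1V1T2/(T1P2)
= 1.1×17.1×479/(262×3.8)
= 9.05 L

9.05 L


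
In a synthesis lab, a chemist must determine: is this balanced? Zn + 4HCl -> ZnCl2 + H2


Equation: Zn + 4HCl -> ZnCl2 + H2
Check atoms: Cl: 4≠2, H: 4≠2, Zn: 1=1
Not balanced

No, not balanced


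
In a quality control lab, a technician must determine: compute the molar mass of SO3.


M(SO3) = 1×32.07 + 3×16.0
= 32.07 + 48.0
= 80.07 g/mol

80.07 g/mol


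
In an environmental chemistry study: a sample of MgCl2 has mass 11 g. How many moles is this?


M(MgCl2) = 95.21 g/mol
n = mass/M = 11/95.21 = 0.1155 mol

0.1155 mol


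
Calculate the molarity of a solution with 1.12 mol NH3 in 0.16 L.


M = n/V = 1.12/0.16 = 7.000 mol/L

7.000 M


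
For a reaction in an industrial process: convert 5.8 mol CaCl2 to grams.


M(CaCl2) = 110.98 g/mol
mass = n × M = 5.8 × 110.98 = 643.68 g

643.68 g


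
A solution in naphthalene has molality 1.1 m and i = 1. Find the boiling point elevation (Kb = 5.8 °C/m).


ΔTb = Kb × m × i
= 5.8 × 1.1 × 1
= 6.38 °C

6.38 °C


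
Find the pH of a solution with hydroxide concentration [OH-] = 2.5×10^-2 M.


pOH = -log10([OH-]) = -log10(2.5×10^-2)
= 2 - log10(2.5) = 1.6
pH = 14 - pOH = 14 - 1.6 = 12.4

12.4


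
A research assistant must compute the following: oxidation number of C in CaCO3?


(+2) + x + 3(-2) = 0, so x = +4
Oxidation number: +4

+4


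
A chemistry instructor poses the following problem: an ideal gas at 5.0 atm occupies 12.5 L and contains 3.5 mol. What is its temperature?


PV = nRT  (R = 0.08206 L·atm/(mol·K))
T = PV/(nR) = 5.0×12.5/(3.5×0.08206)
= 62.50/0.287210
= 217.61 K

217.61 K


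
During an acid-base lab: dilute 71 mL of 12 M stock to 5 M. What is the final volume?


C1V1 = C2V2
12 × 71 = 5 × V2
V2 = 852/5 = 170.4 mL

170.4 mL


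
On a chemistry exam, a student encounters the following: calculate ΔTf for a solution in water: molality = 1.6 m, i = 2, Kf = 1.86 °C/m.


ΔTf = Kf × m × i
= 1.86 × 1.6 × 2
= 5.952 °C

5.952 °C


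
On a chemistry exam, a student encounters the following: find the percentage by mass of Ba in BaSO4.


M(BaSO4) = 1×137.33 + 1×32.07 + 4×16.0 = 233.40 g/mol
Mass of Ba = 1 × 137.33 = 137.33 g/mol
% Ba = 137.33/233.40 × 100 = 58.84%

58.84%


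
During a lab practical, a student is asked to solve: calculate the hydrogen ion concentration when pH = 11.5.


[H+] = 10^(-pH) = 10^(-11.5)
= 3.16×10^-12 M

3.16×10^-12 M


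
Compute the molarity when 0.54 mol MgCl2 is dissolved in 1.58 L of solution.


M = n/V = 0.54/1.58 = 0.342 mol/L

0.342 M


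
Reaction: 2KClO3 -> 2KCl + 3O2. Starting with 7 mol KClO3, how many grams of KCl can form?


Mole ratio KCl:KClO3 = 2:2
n(KCl) = 7 × 2/2 = 7.000 mol
mass = 7.000 × 74.55 = 521.85 g

521.85 g


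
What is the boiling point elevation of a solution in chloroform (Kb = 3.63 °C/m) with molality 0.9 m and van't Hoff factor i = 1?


ΔTb = Kb × m × i
= 3.63 × 0.9 × 1
= 3.267 °C

3.267 °C


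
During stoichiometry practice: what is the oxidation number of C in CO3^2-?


x + 3(-2) = -2, so x = +4
Oxidation number: +4

+4


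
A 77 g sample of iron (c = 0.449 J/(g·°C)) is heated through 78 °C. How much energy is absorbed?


q = mcΔT = 77 × 0.449 × 78
= 2696.69 J

2696.69 J


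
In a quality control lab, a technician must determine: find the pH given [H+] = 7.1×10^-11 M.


pH = -log10([H+]) = -log10(7.1×10^-11)
= 11 - log10(7.1)
= 11 - 0.85
= 10.15

10.15


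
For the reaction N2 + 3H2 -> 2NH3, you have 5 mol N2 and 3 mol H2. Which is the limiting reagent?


Mole ratio available / coefficient:
  N2: 5/1 = 5.000
  H2: 3/3 = 1.000
Smaller ratio is limiting.

H2


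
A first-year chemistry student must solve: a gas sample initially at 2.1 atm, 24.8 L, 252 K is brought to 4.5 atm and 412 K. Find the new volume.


P1V1/T1 = P2V2/T2
V2 = P1V1T2/(T1P2)
= 2.1×24.8×412/(252×4.5)
= 18.921 L

18.921 L


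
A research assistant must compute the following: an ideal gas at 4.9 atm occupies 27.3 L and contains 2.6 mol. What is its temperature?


PV = nRT  (R = 0.08206 L·atm/(mol·K))
T = PV/(nR) = 4.9×27.3/(2.6×0.08206)
= 133.77/0.213356
= 626.98 K

626.98 K


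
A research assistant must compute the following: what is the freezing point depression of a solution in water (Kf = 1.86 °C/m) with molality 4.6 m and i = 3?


ΔTf = Kf × m × i
= 1.86 × 4.6 × 3
= 25.668 °C

25.668 °C


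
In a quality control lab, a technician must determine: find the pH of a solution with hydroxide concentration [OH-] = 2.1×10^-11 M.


pOH = -log10([OH-]) = -log10(2.1×10^-11)
= 11 - log10(2.1) = 10.68
pH = 14 - pOH = 14 - 10.68 = 3.32

3.32


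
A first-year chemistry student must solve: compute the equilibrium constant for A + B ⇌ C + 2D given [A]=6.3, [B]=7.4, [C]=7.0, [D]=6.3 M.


Kc = [C][D]^2/([A][B])
= (7.0^1 × 6.3^2)/(6.3^1 × 7.4^1)
= 277.83/46.62
= 5.959

5.959


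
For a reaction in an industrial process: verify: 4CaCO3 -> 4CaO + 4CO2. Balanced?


Equation: 4CaCO3 -> 4CaO + 4CO2
Check atoms: C: 4=4, Ca: 4=4, O: 12=12
Balanced

Yes, balanced


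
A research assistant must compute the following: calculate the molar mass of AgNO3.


M(AgNO3) = 1×107.87 + 1×14.01 + 3×16.0
= 107.87 + 14.01 + 48.0
= 169.88 g/mol

169.88 g/mol


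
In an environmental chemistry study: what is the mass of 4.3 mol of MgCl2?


M(MgCl2) = 95.21 g/mol
mass = n × M = 4.3 × 95.21 = 409.40 g

409.40 g


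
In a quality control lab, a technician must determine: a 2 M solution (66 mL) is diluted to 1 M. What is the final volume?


C1V1 = C2V2
2 × 66 = 1 × V2
V2 = 132/1 = 132.0 mL

132.0 mL


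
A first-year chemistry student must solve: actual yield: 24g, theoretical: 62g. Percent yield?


% yield = actual/theoretical × 100
= 24/62 × 100
= 38.71%

38.71%


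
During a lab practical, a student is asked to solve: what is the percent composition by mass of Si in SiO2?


M(SiO2) = 1×28.09 + 2×16.0 = 60.09 g/mol
Mass of Si = 1 × 28.09 = 28.09 g/mol
% Si = 28.09/60.09 × 100 = 46.75%

46.75%


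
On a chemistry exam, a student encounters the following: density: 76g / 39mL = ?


ρ = mass/volume
= 76/39
= 1.949 g/mL

1.949 g/mL


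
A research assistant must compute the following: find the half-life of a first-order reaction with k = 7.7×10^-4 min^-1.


t½ = ln2/k = 0.693147/(7.7×10^-4 min^-1)
= 900.2 min

900.2 min


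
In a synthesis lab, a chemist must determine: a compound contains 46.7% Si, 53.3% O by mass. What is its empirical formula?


Assume 100 g sample. Moles of each element:
  Si: 46.7/28.09 = 1.663 mol
  O: 53.3/16.0 = 3.331 mol
Divide by smallest (1.663):
  Si: 1.663/1.663 = 1.0
  O: 3.331/1.663 = 2.0
Empirical formula: SiO2

SiO2


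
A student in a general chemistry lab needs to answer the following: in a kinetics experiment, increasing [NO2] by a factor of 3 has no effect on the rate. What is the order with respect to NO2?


rate ∝ [NO2]^n
rate ∝ [NO2]^0
Order in NO2: 0

0


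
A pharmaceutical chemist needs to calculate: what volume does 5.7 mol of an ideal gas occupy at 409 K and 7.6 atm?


PV = nRT  (R = 0.08206 L·atm/(mol·K))
V = nRT/P = 5.7×0.08206×409/7.6
= 25.172 L

25.172 L


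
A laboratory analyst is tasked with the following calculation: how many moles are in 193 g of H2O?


M(H2O) = 18.02 g/mol
n = mass/M = 193/18.02 = 10.7103 mol

10.7103 mol


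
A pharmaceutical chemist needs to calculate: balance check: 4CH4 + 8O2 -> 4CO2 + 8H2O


Equation: 4CH4 + 8O2 -> 4CO2 + 8H2O
Check atoms: C: 4=4, H: 16=16, O: 16=16
Balanced

Yes, balanced


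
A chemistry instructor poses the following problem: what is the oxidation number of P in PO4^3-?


x + 4(-2) = -3, so x = +5
Oxidation number: +5

+5


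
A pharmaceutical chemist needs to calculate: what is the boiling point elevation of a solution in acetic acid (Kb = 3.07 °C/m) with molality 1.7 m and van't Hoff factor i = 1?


ΔTb = Kb × m × i
= 3.07 × 1.7 × 1
= 5.219 °C

5.219 °C


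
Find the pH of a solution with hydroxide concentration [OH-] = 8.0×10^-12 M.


pOH = -log10([OH-]) = -log10(8.0×10^-12)
= 12 - log10(8.0) = 11.1
pH = 14 - pOH = 14 - 11.1 = 2.9

2.9


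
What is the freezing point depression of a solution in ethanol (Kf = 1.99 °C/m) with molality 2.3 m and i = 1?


ΔTf = Kf × m × i
= 1.99 × 2.3 × 1
= 4.577 °C

4.577 °C


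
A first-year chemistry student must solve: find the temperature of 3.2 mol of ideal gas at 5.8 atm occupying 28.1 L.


PV = nRT  (R = 0.08206 L·atm/(mol·K))
T = PV/(nR) = 5.8×28.1/(3.2×0.08206)
= 162.98/0.262592
= 620.66 K

620.66 K


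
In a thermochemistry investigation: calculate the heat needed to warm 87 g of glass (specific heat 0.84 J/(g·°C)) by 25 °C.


q = mcΔT = 87 × 0.84 × 25
= 1827.00 J

1827.00 J


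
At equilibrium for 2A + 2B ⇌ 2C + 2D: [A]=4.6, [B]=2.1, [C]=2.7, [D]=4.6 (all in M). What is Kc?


Kc = [C]^2[D]^2/([A]^2[B]^2)
= (2.7^2 × 4.6^2)/(4.6^2 × 2.1^2)
= 154.2564/93.3156
= 1.653

1.653


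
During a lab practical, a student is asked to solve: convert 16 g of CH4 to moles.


M(CH4) = 16.04 g/mol
n = mass/M = 16/16.04 = 0.9975 mol

0.9975 mol


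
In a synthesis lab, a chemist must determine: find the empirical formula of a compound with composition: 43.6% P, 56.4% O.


Assume 100 g sample. Moles of each element:
  P: 43.6/30.97 = 1.408 mol
  O: 56.4/16.0 = 3.525 mol
Divide by smallest (1.408):
  P: 1.408/1.408 = 1.0
  O: 3.525/1.408 = 2.5
Multiply all ratios by 2 to obtain whole numbers.
Empirical formula: P2O5

P2O5


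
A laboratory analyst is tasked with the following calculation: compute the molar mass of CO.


M(CO) = 1×12.01 + 1×16.0
= 12.01 + 16.0
= 28.01 g/mol

28.01 g/mol


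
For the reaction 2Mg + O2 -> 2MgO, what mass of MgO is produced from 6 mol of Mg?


Mole ratio MgO:Mg = 2:2
n(MgO) = 6 × 2/2 = 6.000 mol
mass = 6.000 × 40.31 = 241.86 g

241.86 g


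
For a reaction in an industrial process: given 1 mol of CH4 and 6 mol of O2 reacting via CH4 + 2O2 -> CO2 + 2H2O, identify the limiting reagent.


Mole ratio available / coefficient:
  CH4: 1/1 = 1.000
  O2: 6/2 = 3.000
Smaller ratio is limiting.

CH4


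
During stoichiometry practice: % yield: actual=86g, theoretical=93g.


% yield = actual/theoretical × 100
= 86/93 × 100
= 92.47%

92.47%


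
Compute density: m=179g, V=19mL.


ρ = mass/volume
= 179/19
= 9.421 g/mL

9.421 g/mL


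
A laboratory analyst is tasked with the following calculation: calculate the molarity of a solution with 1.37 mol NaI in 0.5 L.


M = n/V = 1.37/0.5 = 2.740 mol/L

2.740 M


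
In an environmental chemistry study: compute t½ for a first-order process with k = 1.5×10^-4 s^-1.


t½ = ln2/k = 0.693147/(1.5×10^-4 s^-1)
= 4621 s

4621 s


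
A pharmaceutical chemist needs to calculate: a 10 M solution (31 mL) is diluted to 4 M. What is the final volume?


C1V1 = C2V2
10 × 31 = 4 × V2
V2 = 310/4 = 77.5 mL

77.5 mL


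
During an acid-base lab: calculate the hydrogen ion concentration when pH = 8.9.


[H+] = 10^(-pH) = 10^(-8.9)
= 1.26×10^-9 M

1.26×10^-9 M


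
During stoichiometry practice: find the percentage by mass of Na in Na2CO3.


M(Na2CO3) = 2×22.99 + 1×12.01 + 3×16.0 = 105.99 g/mol
Mass of Na = 2 × 22.99 = 45.98 g/mol
% Na = 45.98/105.99 × 100 = 43.38%

43.38%


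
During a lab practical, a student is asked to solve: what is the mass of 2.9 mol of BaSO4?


M(BaSO4) = 233.4 g/mol
mass = n × M = 2.9 × 233.4 = 676.86 g

676.86 g


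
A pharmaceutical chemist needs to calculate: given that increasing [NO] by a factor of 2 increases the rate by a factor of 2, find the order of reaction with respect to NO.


rate ∝ [NO]^n
2^n = 2 → n = 1
Order in NO: 1

1


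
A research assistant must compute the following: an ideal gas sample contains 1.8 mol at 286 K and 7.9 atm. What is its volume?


PV = nRT  (R = 0.08206 L·atm/(mol·K))
V = nRT/P = 1.8×0.08206×286/7.9
= 5.347 L

5.347 L


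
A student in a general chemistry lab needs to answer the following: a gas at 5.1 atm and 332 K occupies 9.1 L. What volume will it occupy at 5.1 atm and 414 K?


P1V1/T1 = P2V2/T2
V2 = P1V1T2/(T1P2)
= 5.1×9.1×414/(332×5.1)
= 11.348 L

11.348 L


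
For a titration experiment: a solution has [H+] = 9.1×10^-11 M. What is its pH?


pH = -log10([H+]) = -log10(9.1×10^-11)
= 11 - log10(9.1)
= 11 - 0.96
= 10.04

10.04


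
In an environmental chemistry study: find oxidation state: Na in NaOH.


Group 1 metal: +1
Oxidation number: +1

+1


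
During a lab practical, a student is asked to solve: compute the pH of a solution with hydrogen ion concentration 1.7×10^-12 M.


pH = -log10([H+]) = -log10(1.7×10^-12)
= 12 - log10(1.7)
= 12 - 0.23
= 11.77

11.77


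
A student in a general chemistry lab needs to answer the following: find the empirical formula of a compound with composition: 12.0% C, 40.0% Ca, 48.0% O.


Assume 100 g sample. Moles of each element:
  C: 12.0/12.01 = 0.999 mol
  Ca: 40.0/40.08 = 0.998 mol
  O: 48.0/16.0 = 3.0 mol
Divide by smallest (0.998):
  C: 0.999/0.998 = 1.0
  Ca: 0.998/0.998 = 1.0
  O: 3.0/0.998 = 3.01
Empirical formula: CaCO3

CaCO3


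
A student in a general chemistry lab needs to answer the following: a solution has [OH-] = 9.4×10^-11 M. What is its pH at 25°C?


pOH = -log10([OH-]) = -log10(9.4×10^-11)
= 11 - log10(9.4) = 10.03
pH = 14 - pOH = 14 - 10.03 = 3.97

3.97


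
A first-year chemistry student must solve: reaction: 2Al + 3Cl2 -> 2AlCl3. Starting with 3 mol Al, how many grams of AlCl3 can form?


Mole ratio AlCl3:Al = 2:2
n(AlCl3) = 3 × 2/2 = 3.000 mol
mass = 3.000 × 133.33 = 399.99 g

399.99 g


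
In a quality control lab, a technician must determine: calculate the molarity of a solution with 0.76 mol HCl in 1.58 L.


M = n/V = 0.76/1.58 = 0.481 mol/L

0.481 M


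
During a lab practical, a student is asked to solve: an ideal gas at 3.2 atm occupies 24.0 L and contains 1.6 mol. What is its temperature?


PV = nRT  (R = 0.08206 L·atm/(mol·K))
T = PV/(nR) = 3.2×24.0/(1.6×0.08206)
= 76.80/0.131296
= 584.94 K

584.94 K


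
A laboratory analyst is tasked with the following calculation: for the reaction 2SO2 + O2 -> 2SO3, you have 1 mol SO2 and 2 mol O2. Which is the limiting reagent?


Mole ratio available / coefficient:
  SO2: 1/2 = 0.500
  O2: 2/1 = 2.000
Smaller ratio is limiting.

SO2


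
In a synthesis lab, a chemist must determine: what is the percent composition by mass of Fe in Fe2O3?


M(Fe2O3) = 2×55.85 + 3×16.0 = 159.70 g/mol
Mass of Fe = 2 × 55.85 = 111.70 g/mol
% Fe = 111.70/159.70 × 100 = 69.94%

69.94%


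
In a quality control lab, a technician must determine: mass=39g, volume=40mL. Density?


ρ = mass/volume
= 39/40
= 0.975 g/mL

0.975 g/mL


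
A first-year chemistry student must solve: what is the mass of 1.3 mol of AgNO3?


M(AgNO3) = 169.88 g/mol
mass = n × M = 1.3 × 169.88 = 220.84 g

220.84 g


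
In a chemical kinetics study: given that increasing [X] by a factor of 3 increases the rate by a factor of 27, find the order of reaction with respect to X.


rate ∝ [X]^n
3^n = 27 → n = 3
Order in X: 3

3


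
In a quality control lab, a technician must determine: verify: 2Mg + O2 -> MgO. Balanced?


Equation: 2Mg + O2 -> MgO
Check atoms: Mg: 2≠1, O: 2≠1
Not balanced

No, not balanced


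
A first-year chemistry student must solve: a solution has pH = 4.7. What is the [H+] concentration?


[H+] = 10^(-pH) = 10^(-4.7)
= 2.0×10^-5 M

2.0×10^-5 M


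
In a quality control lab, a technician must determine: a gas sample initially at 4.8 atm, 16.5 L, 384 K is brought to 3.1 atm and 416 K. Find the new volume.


P1V1/T1 = P2V2/T2
V2 = P1V1T2/(T1P2)
= 4.8×16.5×416/(384×3.1)
= 27.677 L

27.677 L


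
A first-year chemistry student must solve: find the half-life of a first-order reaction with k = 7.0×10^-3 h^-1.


t½ = ln2/k = 0.693147/(7.0×10^-3 h^-1)
= 99.02 h

99.02 h


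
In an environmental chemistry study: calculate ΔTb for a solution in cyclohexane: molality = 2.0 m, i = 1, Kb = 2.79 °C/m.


ΔTb = Kb × m × i
= 2.79 × 2.0 × 1
= 5.58 °C

5.58 °C


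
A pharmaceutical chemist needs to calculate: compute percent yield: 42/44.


% yield = actual/theoretical × 100
= 42/44 × 100
= 95.45%

95.45%
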